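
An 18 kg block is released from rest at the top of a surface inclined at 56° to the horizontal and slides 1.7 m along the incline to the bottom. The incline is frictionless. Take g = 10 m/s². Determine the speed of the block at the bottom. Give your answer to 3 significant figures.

The weight component along the incline is mg sin 56° = 149.227 N and the normal force is N = mg cos 56° = 100.655 N.
With no friction, a = g sin 56° = 8.2904 m/s².
Starting from rest over a distance of 1.7 m, v² = 2aL = 2 × 8.2904 × 1.7 = 28.1874, so v = 5.3092 m/s.

5.31 m/s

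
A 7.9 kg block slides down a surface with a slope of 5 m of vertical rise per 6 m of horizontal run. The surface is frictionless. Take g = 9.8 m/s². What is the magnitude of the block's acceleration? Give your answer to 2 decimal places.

Resolving the weight along the incline: the component pulling the block down the slope is mg sin 39.81° = 7.9 × 9.8 × 0.6402 = 49.564 N, and the normal force is N = mg cos 39.81° = 7.9 × 9.8 × 0.7682 = 59.474 N.
With no friction the net force along the incline is 49.564 N, so a = g sin 39.81° = 49.564 / 7.9 = 6.2739 m/s².

6.27 m/s²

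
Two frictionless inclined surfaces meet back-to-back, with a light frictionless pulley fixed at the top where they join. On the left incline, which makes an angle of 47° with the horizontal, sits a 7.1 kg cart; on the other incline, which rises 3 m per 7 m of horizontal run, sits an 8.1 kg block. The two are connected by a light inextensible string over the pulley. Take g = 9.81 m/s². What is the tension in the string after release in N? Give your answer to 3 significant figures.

Resolve each weight along its own incline: the 7.1 kg mass has component 7.1 × 9.81 × sin 47° = 50.940 N down its slope, and the 8.1 kg mass has 8.1 × 9.81 × sin 23.20° = 31.301 N down its slope.
The 7.1 kg side's 50.940 N exceeds the other side's 31.301 N, so that mass slides down and the 8.1 kg mass slides up. Taking that direction as positive, Newton's second law for the whole system gives 50.940 − 31.301 = (7.1 + 8.1) a, so a = 19.639 / 15.2 = 1.2920 m/s².
For the 8.1 kg mass (up-slope positive): T − 31.301 = 8.1 × 1.2920, so T = 41.766 N.

41.8 N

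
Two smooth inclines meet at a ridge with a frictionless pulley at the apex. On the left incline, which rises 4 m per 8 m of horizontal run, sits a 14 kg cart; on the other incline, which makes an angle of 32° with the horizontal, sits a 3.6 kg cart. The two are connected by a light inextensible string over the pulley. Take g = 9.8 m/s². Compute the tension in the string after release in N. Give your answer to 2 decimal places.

27.42 N

Resolve each weight along its own incline: the 14 kg mass has component 14 × 9.8 × sin 26.57° = 61.358 N down its slope, and the 3.6 kg mass has 3.6 × 9.8 × sin 32° = 18.696 N down its slope.
The 14 kg side's 61.358 N exceeds the other side's 18.696 N, so that mass slides down and the 3.6 kg mass slides up. Taking that direction as positive, Newton's second law for the whole system gives 61.358 − 18.696 = (14 + 3.6) a, so a = 42.662 / 17.6 = 2.4240 m/s².
For the 3.6 kg mass (up-slope positive): T − 18.696 = 3.6 × 2.4240, so T = 27.422 N.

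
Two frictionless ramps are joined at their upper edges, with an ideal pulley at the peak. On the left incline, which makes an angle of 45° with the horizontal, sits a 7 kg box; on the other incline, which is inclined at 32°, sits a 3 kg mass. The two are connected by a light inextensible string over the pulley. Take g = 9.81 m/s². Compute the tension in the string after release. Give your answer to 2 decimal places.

25.48 N

Resolve each weight along its own incline: the 7 kg mass has component 7 × 9.81 × sin 45° = 48.557 N down its slope, and the 3 kg mass has 3 × 9.81 × sin 32° = 15.596 N down its slope.
The 7 kg side's 48.557 N exceeds the other side's 15.596 N, so that mass slides down and the 3 kg mass slides up. Taking that direction as positive, Newton's second law for the whole system gives 48.557 − 15.596 = (7 + 3) a, so a = 32.961 / 10 = 3.2961 m/s².
For the 3 kg mass (up-slope positive): T − 15.596 = 3 × 3.2961, so T = 25.484 N.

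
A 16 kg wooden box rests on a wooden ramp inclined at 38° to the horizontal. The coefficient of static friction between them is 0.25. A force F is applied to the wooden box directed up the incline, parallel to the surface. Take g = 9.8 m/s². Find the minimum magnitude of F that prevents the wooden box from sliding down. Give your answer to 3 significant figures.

The normal force is N = mg cos 38° = 123.560 N. With F at its minimum the wooden box is on the verge of sliding down, so static friction is at its maximum μ_s N = 0.25 × 123.560 = 30.890 N and acts up the slope.
Equilibrium along the incline: F + μ_s N = mg sin 38°, so F = 96.536 − 30.890 = 65.646 N.

65.6 N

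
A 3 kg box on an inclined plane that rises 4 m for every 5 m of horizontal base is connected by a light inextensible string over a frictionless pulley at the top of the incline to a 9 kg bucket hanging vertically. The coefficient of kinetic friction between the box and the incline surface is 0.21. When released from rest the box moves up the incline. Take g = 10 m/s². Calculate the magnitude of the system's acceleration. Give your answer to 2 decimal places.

5.53 m/s²

For the box on the incline: the weight component along the slope is m₁g sin 38.66° = 3 × 10 × 0.6247 = 18.741 N and the normal force is N = m₁g cos 38.66° = 23.426 N.
Kinetic friction opposes the box's motion up the incline: f = μN = 0.21 × 23.426 = 4.919 N acting down the slope.
Newton's second law for the box (up-slope positive): T − 18.741 − 4.919 = 3 a. For the hanging bucket (downward positive): 9 × 10 − T = 9 a.
Adding the two equations eliminates T: 66.340 = 12 a, so a = 5.5283 m/s².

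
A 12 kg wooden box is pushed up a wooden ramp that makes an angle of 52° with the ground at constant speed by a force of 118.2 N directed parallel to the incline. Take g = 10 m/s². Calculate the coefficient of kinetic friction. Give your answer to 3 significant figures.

At constant speed ΣF = 0 along the incline. The applied 118.2 N acts up the slope; the weight component mg sin 52° = 94.561 N and kinetic friction μN both act down the slope.
So 118.2 = 94.561 + μ × 73.879, giving μ = (118.2 − 94.561) / 73.879 = 0.3200.

0.320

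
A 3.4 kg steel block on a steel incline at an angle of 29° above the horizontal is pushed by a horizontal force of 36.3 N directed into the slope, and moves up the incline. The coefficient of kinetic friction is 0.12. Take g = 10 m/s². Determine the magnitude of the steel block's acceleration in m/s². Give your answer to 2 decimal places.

The horizontal push has components F cos 29° = 36.3 × 0.8746 = 31.748 N up the incline and F sin 29° = 36.3 × 0.4848 = 17.598 N pressing into the surface.
The normal force is therefore N = mg cos 29° + F sin 29° = 29.736 + 17.598 = 47.334 N, and kinetic friction down the slope is μN = 0.12 × 47.334 = 5.680 N.
Along the incline: F cos 29° − mg sin 29° − μN = ma, so 31.748 − 16.483 − 5.680 = 3.4 a, giving a = 2.8191 m/s².

2.82 m/s²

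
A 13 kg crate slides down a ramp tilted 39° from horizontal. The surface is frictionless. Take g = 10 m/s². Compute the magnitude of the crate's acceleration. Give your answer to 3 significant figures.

Resolving the weight along the incline: the component pulling the crate down the slope is mg sin 39° = 13 × 10 × 0.6293 = 81.809 N, and the normal force is N = mg cos 39° = 13 × 10 × 0.7771 = 101.023 N.
With no friction the net force along the incline is 81.809 N, so a = g sin 39° = 81.809 / 13 = 6.2930 m/s².

6.29 m/s²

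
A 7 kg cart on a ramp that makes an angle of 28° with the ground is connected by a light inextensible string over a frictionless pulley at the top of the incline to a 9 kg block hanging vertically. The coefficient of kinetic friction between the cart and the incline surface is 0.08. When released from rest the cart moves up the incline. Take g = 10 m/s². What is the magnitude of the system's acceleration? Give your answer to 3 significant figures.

3.26 m/s²

For the cart on the incline: the weight component along the slope is m₁g sin 28° = 7 × 10 × 0.4695 = 32.865 N and the normal force is N = m₁g cos 28° = 61.806 N.
Kinetic friction opposes the cart's motion up the incline: f = μN = 0.08 × 61.806 = 4.944 N acting down the slope.
Newton's second law for the cart (up-slope positive): T − 32.865 − 4.944 = 7 a. For the hanging block (downward positive): 9 × 10 − T = 9 a.
Adding the two equations eliminates T: 52.191 = 16 a, so a = 3.2619 m/s².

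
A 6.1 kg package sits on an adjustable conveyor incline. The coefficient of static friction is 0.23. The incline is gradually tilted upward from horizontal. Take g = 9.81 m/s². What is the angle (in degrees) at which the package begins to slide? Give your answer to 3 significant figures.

At the threshold of sliding, static friction is at its maximum μ_s N and exactly balances the weight component along the incline: mg sin θ = μ_s mg cos θ.
Hence tan θ = μ_s = 0.23, so θ = arctan(0.23) = 12.9528°.

13.0°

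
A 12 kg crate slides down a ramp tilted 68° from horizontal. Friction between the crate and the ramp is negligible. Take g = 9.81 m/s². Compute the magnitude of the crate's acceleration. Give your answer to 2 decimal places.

Resolving the weight along the incline: the component pulling the crate down the slope is mg sin 68° = 12 × 9.81 × 0.9272 = 109.150 N, and the normal force is N = mg cos 68° = 12 × 9.81 × 0.3746 = 44.098 N.
With no friction the net force along the incline is 109.150 N, so a = g sin 68° = 109.150 / 12 = 9.0958 m/s².

9.10 m/s²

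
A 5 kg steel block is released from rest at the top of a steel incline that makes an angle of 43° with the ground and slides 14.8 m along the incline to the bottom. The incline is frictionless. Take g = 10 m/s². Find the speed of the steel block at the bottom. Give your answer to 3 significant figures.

The weight component along the incline is mg sin 43° = 34.100 N and the normal force is N = mg cos 43° = 36.568 N.
With no friction, a = g sin 43° = 6.8200 m/s².
Starting from rest over a distance of 14.8 m, v² = 2aL = 2 × 6.8200 × 14.8 = 201.8720, so v = 14.2082 m/s.

14.2 m/s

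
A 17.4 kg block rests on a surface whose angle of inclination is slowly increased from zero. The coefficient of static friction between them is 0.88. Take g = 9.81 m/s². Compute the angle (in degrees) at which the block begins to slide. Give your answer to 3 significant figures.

41.3°

At the threshold of sliding, static friction is at its maximum μ_s N and exactly balances the weight component along the incline: mg sin θ = μ_s mg cos θ.
Hence tan θ = μ_s = 0.88, so θ = arctan(0.88) = 41.3478°.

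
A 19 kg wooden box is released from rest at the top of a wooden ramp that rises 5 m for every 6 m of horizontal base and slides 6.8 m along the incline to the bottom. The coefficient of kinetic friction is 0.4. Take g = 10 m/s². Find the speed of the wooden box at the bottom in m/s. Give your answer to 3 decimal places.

The weight component along the incline is mg sin 39.81° = 121.635 N and the normal force is N = mg cos 39.81° = 145.962 N.
Friction up the slope is f = μN = 0.4 × 145.962 = 58.385 N, so the net downslope force is 121.635 − 58.385 = 63.250 N and a = 63.250 / 19 = 3.3289 m/s².
Starting from rest over a distance of 6.8 m, v² = 2aL = 2 × 3.3289 × 6.8 = 45.2730, so v = 6.7285 m/s.

6.729 m/s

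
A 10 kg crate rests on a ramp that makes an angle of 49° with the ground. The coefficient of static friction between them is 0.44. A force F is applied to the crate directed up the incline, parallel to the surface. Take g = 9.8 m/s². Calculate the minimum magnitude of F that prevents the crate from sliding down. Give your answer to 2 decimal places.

The normal force is N = mg cos 49° = 64.294 N. With F at its minimum the crate is on the verge of sliding down, so static friction is at its maximum μ_s N = 0.44 × 64.294 = 28.289 N and acts up the slope.
Equilibrium along the incline: F + μ_s N = mg sin 49°, so F = 73.962 − 28.289 = 45.673 N.

45.67 N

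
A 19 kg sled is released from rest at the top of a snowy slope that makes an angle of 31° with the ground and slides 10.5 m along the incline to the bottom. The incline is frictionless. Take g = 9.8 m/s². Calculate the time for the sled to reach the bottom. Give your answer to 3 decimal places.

The weight component along the incline is mg sin 31° = 95.900 N and the normal force is N = mg cos 31° = 159.605 N.
With no friction, a = g sin 31° = 5.0474 m/s².
Starting from rest, L = ½at², so t = √(2L/a) = √(2 × 10.5 / 5.0474) = 2.0397 s.

2.040 s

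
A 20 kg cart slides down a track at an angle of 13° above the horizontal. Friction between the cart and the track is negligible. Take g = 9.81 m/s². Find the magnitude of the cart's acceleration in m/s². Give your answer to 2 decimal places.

Resolving the weight along the incline: the component pulling the cart down the slope is mg sin 13° = 20 × 9.81 × 0.2250 = 44.145 N, and the normal force is N = mg cos 13° = 20 × 9.81 × 0.9744 = 191.177 N.
With no friction the net force along the incline is 44.145 N, so a = g sin 13° = 44.145 / 20 = 2.2073 m/s².

2.21 m/s²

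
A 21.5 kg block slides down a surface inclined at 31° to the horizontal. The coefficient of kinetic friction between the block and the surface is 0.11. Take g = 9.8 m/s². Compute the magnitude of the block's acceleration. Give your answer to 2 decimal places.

4.12 m/s²

Resolving the weight along the incline: the component pulling the block down the slope is mg sin 31° = 21.5 × 9.8 × 0.5150 = 108.511 N, and the normal force is N = mg cos 31° = 21.5 × 9.8 × 0.8572 = 180.612 N.
Kinetic friction acts up the slope with magnitude f = μN = 0.11 × 180.612 = 19.867 N.
Net force along the incline is 108.511 − 19.867 = 88.644 N, so a = 88.644 / 21.5 = 4.1230 m/s².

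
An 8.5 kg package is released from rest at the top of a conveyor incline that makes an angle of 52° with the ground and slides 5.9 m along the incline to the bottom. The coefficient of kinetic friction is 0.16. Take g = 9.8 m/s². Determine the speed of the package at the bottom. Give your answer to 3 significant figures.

The weight component along the incline is mg sin 52° = 65.641 N and the normal force is N = mg cos 52° = 51.285 N.
Friction up the slope is f = μN = 0.16 × 51.285 = 8.206 N, so the net downslope force is 65.641 − 8.206 = 57.435 N and a = 57.435 / 8.5 = 6.7571 m/s².
Starting from rest over a distance of 5.9 m, v² = 2aL = 2 × 6.7571 × 5.9 = 79.7338, so v = 8.9294 m/s.

8.93 m/s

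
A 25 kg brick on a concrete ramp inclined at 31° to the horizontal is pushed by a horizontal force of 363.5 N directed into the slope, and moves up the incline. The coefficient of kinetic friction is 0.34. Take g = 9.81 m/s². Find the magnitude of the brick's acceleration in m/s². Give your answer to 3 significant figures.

The horizontal push has components F cos 31° = 363.5 × 0.8572 = 311.592 N up the incline and F sin 31° = 363.5 × 0.5150 = 187.203 N pressing into the surface.
The normal force is therefore N = mg cos 31° + F sin 31° = 210.228 + 187.203 = 397.431 N, and kinetic friction down the slope is μN = 0.34 × 397.431 = 135.127 N.
Along the incline: F cos 31° − mg sin 31° − μN = ma, so 311.592 − 126.304 − 135.127 = 25 a, giving a = 2.0064 m/s².

2.01 m/s²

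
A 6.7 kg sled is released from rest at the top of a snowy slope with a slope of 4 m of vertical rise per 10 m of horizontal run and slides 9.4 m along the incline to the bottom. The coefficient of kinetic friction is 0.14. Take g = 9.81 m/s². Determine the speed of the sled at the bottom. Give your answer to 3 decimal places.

6.672 m/s

The weight component along the incline is mg sin 21.80° = 24.410 N and the normal force is N = mg cos 21.80° = 61.026 N.
Friction up the slope is f = μN = 0.14 × 61.026 = 8.544 N, so the net downslope force is 24.410 − 8.544 = 15.866 N and a = 15.866 / 6.7 = 2.3681 m/s².
Starting from rest over a distance of 9.4 m, v² = 2aL = 2 × 2.3681 × 9.4 = 44.5203, so v = 6.6724 m/s.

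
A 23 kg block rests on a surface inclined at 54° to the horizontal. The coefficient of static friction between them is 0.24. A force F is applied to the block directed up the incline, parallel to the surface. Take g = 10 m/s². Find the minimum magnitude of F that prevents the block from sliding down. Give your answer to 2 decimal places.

153.63 N

The normal force is N = mg cos 54° = 135.191 N. With F at its minimum the block is on the verge of sliding down, so static friction is at its maximum μ_s N = 0.24 × 135.191 = 32.446 N and acts up the slope.
Equilibrium along the incline: F + μ_s N = mg sin 54°, so F = 186.074 − 32.446 = 153.628 N.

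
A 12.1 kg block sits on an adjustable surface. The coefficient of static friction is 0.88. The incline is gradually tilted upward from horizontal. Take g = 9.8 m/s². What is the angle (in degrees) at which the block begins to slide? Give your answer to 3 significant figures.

41.3°

At the threshold of sliding, static friction is at its maximum μ_s N and exactly balances the weight component along the incline: mg sin θ = μ_s mg cos θ.
Hence tan θ = μ_s = 0.88, so θ = arctan(0.88) = 41.3478°.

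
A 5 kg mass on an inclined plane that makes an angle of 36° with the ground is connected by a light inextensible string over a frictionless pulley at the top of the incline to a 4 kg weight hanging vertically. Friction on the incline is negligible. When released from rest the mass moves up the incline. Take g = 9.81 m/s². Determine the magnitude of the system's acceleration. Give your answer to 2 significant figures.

For the mass on the incline: the weight component along the slope is m₁g sin 36° = 5 × 9.81 × 0.5878 = 28.832 N and the normal force is N = m₁g cos 36° = 39.682 N.
Newton's second law for the mass (up-slope positive): T − 28.832 = 5 a. For the hanging weight (downward positive): 4 × 9.81 − T = 4 a.
Adding the two equations eliminates T: 10.408 = 9 a, so a = 1.1564 m/s².

1.2 m/s²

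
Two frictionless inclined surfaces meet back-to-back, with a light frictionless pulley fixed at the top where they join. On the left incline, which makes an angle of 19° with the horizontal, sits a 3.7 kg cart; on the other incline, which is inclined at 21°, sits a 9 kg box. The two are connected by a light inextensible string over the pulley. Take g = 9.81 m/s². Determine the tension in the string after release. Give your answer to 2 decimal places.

17.59 N

Resolve each weight along its own incline: the 3.7 kg mass has component 3.7 × 9.81 × sin 19° = 11.817 N down its slope, and the 9 kg mass has 9 × 9.81 × sin 21° = 31.640 N down its slope.
The 9 kg side's 31.640 N exceeds the other side's 11.817 N, so that mass slides down and the 3.7 kg mass slides up. Taking that direction as positive, Newton's second law for the whole system gives 31.640 − 11.817 = (3.7 + 9) a, so a = 19.823 / 12.7 = 1.5609 m/s².
For the 3.7 kg mass (up-slope positive): T − 11.817 = 3.7 × 1.5609, so T = 17.592 N.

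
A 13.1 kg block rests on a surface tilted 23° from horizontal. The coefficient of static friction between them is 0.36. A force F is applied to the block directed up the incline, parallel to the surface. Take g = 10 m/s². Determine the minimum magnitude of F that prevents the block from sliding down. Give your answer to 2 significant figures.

The normal force is N = mg cos 23° = 120.586 N. With F at its minimum the block is on the verge of sliding down, so static friction is at its maximum μ_s N = 0.36 × 120.586 = 43.411 N and acts up the slope.
Equilibrium along the incline: F + μ_s N = mg sin 23°, so F = 51.186 − 43.411 = 7.775 N.

7.8 N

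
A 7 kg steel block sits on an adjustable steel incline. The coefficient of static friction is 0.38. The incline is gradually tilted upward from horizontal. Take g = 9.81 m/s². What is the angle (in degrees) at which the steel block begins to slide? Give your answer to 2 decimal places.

At the threshold of sliding, static friction is at its maximum μ_s N and exactly balances the weight component along the incline: mg sin θ = μ_s mg cos θ.
Hence tan θ = μ_s = 0.38, so θ = arctan(0.38) = 20.8068°.

20.81°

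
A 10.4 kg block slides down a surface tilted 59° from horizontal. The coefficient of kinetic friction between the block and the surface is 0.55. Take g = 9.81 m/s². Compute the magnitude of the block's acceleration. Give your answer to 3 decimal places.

5.630 m/s²

Resolving the weight along the incline: the component pulling the block down the slope is mg sin 59° = 10.4 × 9.81 × 0.8572 = 87.455 N, and the normal force is N = mg cos 59° = 10.4 × 9.81 × 0.5150 = 52.542 N.
Kinetic friction acts up the slope with magnitude f = μN = 0.55 × 52.542 = 28.898 N.
Net force along the incline is 87.455 − 28.898 = 58.557 N, so a = 58.557 / 10.4 = 5.6305 m/s².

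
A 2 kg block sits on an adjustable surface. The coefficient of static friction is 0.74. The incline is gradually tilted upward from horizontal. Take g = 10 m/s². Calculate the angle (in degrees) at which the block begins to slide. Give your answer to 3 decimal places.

At the threshold of sliding, static friction is at its maximum μ_s N and exactly balances the weight component along the incline: mg sin θ = μ_s mg cos θ.
Hence tan θ = μ_s = 0.74, so θ = arctan(0.74) = 36.5014°.

36.501°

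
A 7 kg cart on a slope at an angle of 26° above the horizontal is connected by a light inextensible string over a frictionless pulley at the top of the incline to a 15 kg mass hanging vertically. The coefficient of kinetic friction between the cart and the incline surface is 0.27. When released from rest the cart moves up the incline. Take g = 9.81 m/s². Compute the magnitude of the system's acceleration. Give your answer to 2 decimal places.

4.56 m/s²

For the cart on the incline: the weight component along the slope is m₁g sin 26° = 7 × 9.81 × 0.4384 = 30.105 N and the normal force is N = m₁g cos 26° = 61.720 N.
Kinetic friction opposes the cart's motion up the incline: f = μN = 0.27 × 61.720 = 16.664 N acting down the slope.
Newton's second law for the cart (up-slope positive): T − 30.105 − 16.664 = 7 a. For the hanging mass (downward positive): 15 × 9.81 − T = 15 a.
Adding the two equations eliminates T: 100.381 = 22 a, so a = 4.5628 m/s².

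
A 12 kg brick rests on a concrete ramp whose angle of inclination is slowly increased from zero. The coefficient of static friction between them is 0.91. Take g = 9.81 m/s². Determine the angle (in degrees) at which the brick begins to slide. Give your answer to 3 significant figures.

At the threshold of sliding, static friction is at its maximum μ_s N and exactly balances the weight component along the incline: mg sin θ = μ_s mg cos θ.
Hence tan θ = μ_s = 0.91, so θ = arctan(0.91) = 42.3022°.

42.3°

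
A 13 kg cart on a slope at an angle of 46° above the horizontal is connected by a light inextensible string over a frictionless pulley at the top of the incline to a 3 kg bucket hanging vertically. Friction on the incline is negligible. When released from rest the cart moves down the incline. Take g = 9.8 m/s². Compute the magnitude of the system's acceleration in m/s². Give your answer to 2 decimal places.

3.89 m/s²

For the cart on the incline: the weight component along the slope is m₁g sin 46° = 13 × 9.8 × 0.7193 = 91.639 N and the normal force is N = m₁g cos 46° = 88.499 N.
Newton's second law for the cart (down-slope positive): 91.639 − T = 13 a. For the hanging bucket (upward positive): T − 3 × 9.8 = 3 a.
Adding the two equations eliminates T: 62.239 = 16 a, so a = 3.8899 m/s².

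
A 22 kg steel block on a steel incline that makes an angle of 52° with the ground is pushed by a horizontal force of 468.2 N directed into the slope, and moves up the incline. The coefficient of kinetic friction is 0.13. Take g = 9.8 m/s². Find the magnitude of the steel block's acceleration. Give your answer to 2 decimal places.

The horizontal push has components F cos 52° = 468.2 × 0.6157 = 288.271 N up the incline and F sin 52° = 468.2 × 0.7880 = 368.942 N pressing into the surface.
The normal force is therefore N = mg cos 52° + F sin 52° = 132.745 + 368.942 = 501.687 N, and kinetic friction down the slope is μN = 0.13 × 501.687 = 65.219 N.
Along the incline: F cos 52° − mg sin 52° − μN = ma, so 288.271 − 169.893 − 65.219 = 22 a, giving a = 2.4163 m/s².

2.42 m/s²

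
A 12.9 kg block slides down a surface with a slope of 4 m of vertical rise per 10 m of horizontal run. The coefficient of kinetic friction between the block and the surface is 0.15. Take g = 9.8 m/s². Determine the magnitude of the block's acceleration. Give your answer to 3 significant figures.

Resolving the weight along the incline: the component pulling the block down the slope is mg sin 21.80° = 12.9 × 9.8 × 0.3714 = 46.952 N, and the normal force is N = mg cos 21.80° = 12.9 × 9.8 × 0.9285 = 117.381 N.
Kinetic friction acts up the slope with magnitude f = μN = 0.15 × 117.381 = 17.607 N.
Net force along the incline is 46.952 − 17.607 = 29.345 N, so a = 29.345 / 12.9 = 2.2748 m/s².

2.27 m/s²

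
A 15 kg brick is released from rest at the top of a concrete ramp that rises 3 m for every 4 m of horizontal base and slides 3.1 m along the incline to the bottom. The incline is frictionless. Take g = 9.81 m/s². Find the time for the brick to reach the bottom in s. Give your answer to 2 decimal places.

1.03 s

The weight component along the incline is mg sin 36.87° = 88.290 N and the normal force is N = mg cos 36.87° = 117.720 N.
With no friction, a = g sin 36.87° = 5.8860 m/s².
Starting from rest, L = ½at², so t = √(2L/a) = √(2 × 3.1 / 5.8860) = 1.0263 s.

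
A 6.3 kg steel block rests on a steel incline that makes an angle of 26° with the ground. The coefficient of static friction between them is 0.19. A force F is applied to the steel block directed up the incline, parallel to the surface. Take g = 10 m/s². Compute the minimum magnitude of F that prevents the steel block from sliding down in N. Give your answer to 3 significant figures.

The normal force is N = mg cos 26° = 56.624 N. With F at its minimum the steel block is on the verge of sliding down, so static friction is at its maximum μ_s N = 0.19 × 56.624 = 10.759 N and acts up the slope.
Equilibrium along the incline: F + μ_s N = mg sin 26°, so F = 27.617 − 10.759 = 16.858 N.

16.9 N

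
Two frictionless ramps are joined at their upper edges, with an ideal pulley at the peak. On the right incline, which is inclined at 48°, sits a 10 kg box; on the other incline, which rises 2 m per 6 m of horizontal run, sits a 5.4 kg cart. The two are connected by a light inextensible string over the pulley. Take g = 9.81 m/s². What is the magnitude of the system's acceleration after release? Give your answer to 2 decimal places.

3.65 m/s²

Resolve each weight along its own incline: the 10 kg mass has component 10 × 9.81 × sin 48° = 72.903 N down its slope, and the 5.4 kg mass has 5.4 × 9.81 × sin 18.43° = 16.752 N down its slope.
The 10 kg side's 72.903 N exceeds the other side's 16.752 N, so that mass slides down and the 5.4 kg mass slides up. Taking that direction as positive, Newton's second law for the whole system gives 72.903 − 16.752 = (10 + 5.4) a, so a = 56.151 / 15.4 = 3.6462 m/s².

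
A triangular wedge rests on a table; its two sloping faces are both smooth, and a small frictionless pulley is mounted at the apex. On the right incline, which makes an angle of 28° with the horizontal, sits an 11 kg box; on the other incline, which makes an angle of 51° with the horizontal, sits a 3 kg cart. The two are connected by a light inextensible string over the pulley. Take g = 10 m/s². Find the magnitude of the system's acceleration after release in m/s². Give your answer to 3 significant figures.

Resolve each weight along its own incline: the 11 kg mass has component 11 × 10 × sin 28° = 51.642 N down its slope, and the 3 kg mass has 3 × 10 × sin 51° = 23.314 N down its slope.
The 11 kg side's 51.642 N exceeds the other side's 23.314 N, so that mass slides down and the 3 kg mass slides up. Taking that direction as positive, Newton's second law for the whole system gives 51.642 − 23.314 = (11 + 3) a, so a = 28.328 / 14 = 2.0234 m/s².

2.02 m/s²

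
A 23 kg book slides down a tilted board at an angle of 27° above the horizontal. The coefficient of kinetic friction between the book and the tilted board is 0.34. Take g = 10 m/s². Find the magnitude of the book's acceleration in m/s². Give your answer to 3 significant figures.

Resolving the weight along the incline: the component pulling the book down the slope is mg sin 27° = 23 × 10 × 0.4540 = 104.420 N, and the normal force is N = mg cos 27° = 23 × 10 × 0.8910 = 204.930 N.
Kinetic friction acts up the slope with magnitude f = μN = 0.34 × 204.930 = 69.676 N.
Net force along the incline is 104.420 − 69.676 = 34.744 N, so a = 34.744 / 23 = 1.5106 m/s².

1.51 m/s²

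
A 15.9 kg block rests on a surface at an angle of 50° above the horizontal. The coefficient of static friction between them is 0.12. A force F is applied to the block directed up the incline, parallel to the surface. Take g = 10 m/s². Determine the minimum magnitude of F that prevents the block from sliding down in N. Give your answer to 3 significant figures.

110 N

The normal force is N = mg cos 50° = 102.203 N. With F at its minimum the block is on the verge of sliding down, so static friction is at its maximum μ_s N = 0.12 × 102.203 = 12.264 N and acts up the slope.
Equilibrium along the incline: F + μ_s N = mg sin 50°, so F = 121.801 − 12.264 = 109.537 N.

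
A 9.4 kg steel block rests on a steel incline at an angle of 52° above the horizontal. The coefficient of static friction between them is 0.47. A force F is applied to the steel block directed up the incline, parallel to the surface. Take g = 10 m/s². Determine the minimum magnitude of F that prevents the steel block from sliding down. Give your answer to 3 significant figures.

46.9 N

The normal force is N = mg cos 52° = 57.872 N. With F at its minimum the steel block is on the verge of sliding down, so static friction is at its maximum μ_s N = 0.47 × 57.872 = 27.200 N and acts up the slope.
Equilibrium along the incline: F + μ_s N = mg sin 52°, so F = 74.073 − 27.200 = 46.873 N.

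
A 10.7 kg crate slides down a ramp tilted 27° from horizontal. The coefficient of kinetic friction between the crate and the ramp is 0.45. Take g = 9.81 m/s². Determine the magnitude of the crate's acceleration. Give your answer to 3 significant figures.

0.520 m/s²

Resolving the weight along the incline: the component pulling the crate down the slope is mg sin 27° = 10.7 × 9.81 × 0.4540 = 47.655 N, and the normal force is N = mg cos 27° = 10.7 × 9.81 × 0.8910 = 93.526 N.
Kinetic friction acts up the slope with magnitude f = μN = 0.45 × 93.526 = 42.087 N.
Net force along the incline is 47.655 − 42.087 = 5.568 N, so a = 5.568 / 10.7 = 0.5204 m/s².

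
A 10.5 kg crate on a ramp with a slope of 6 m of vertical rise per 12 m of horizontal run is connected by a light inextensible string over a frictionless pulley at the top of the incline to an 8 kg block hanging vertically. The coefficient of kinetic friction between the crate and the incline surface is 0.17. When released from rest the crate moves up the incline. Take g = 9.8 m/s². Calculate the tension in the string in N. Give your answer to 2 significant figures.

For the crate on the incline: the weight component along the slope is m₁g sin 26.57° = 10.5 × 9.8 × 0.4472 = 46.017 N and the normal force is N = m₁g cos 26.57° = 92.037 N.
Kinetic friction opposes the crate's motion up the incline: f = μN = 0.17 × 92.037 = 15.646 N acting down the slope.
Newton's second law for the crate (up-slope positive): T − 46.017 − 15.646 = 10.5 a. For the hanging block (downward positive): 8 × 9.8 − T = 8 a.
Adding the two equations eliminates T: 16.737 = 18.5 a, so a = 0.9047 m/s².
Then from the hanging block's equation, T = 8 × (9.8 − 0.9047) = 71.162 N.

71 N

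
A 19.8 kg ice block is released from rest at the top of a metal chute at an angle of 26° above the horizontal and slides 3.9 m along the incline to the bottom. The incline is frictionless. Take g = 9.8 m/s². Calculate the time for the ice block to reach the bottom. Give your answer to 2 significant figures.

1.3 s

The weight component along the incline is mg sin 26° = 85.062 N and the normal force is N = mg cos 26° = 174.402 N.
With no friction, a = g sin 26° = 4.2960 m/s².
Starting from rest, L = ½at², so t = √(2L/a) = √(2 × 3.9 / 4.2960) = 1.3475 s.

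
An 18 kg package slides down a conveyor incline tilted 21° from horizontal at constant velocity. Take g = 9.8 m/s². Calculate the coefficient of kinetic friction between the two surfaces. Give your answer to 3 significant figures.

At constant velocity the net force along the incline is zero: mg sin 21° = μ mg cos 21°.
So μ = tan 21° = 0.3584 / 0.9336 = 0.3839.

0.384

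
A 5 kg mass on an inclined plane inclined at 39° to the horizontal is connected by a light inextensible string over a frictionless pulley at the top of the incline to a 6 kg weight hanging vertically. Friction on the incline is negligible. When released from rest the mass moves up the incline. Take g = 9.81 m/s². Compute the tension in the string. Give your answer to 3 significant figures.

For the mass on the incline: the weight component along the slope is m₁g sin 39° = 5 × 9.81 × 0.6293 = 30.867 N and the normal force is N = m₁g cos 39° = 38.119 N.
Newton's second law for the mass (up-slope positive): T − 30.867 = 5 a. For the hanging weight (downward positive): 6 × 9.81 − T = 6 a.
Adding the two equations eliminates T: 27.993 = 11 a, so a = 2.5448 m/s².
Then from the hanging weight's equation, T = 6 × (9.81 − 2.5448) = 43.591 N.

43.6 N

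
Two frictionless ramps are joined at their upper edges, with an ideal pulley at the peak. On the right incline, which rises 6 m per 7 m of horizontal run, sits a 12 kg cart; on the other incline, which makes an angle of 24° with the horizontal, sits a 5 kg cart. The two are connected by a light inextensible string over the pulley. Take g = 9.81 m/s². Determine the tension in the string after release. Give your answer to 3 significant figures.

Resolve each weight along its own incline: the 12 kg mass has component 12 × 9.81 × sin 40.60° = 76.611 N down its slope, and the 5 kg mass has 5 × 9.81 × sin 24° = 19.950 N down its slope.
The 12 kg side's 76.611 N exceeds the other side's 19.950 N, so that mass slides down and the 5 kg mass slides up. Taking that direction as positive, Newton's second law for the whole system gives 76.611 − 19.950 = (12 + 5) a, so a = 56.661 / 17 = 3.3330 m/s².
For the 5 kg mass (up-slope positive): T − 19.950 = 5 × 3.3330, so T = 36.615 N.

36.6 N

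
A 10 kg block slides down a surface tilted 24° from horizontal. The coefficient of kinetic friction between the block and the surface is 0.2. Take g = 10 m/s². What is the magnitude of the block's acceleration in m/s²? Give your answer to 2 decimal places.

Resolving the weight along the incline: the component pulling the block down the slope is mg sin 24° = 10 × 10 × 0.4067 = 40.670 N, and the normal force is N = mg cos 24° = 10 × 10 × 0.9135 = 91.350 N.
Kinetic friction acts up the slope with magnitude f = μN = 0.2 × 91.350 = 18.270 N.
Net force along the incline is 40.670 − 18.270 = 22.400 N, so a = 22.400 / 10 = 2.2400 m/s².

2.24 m/s²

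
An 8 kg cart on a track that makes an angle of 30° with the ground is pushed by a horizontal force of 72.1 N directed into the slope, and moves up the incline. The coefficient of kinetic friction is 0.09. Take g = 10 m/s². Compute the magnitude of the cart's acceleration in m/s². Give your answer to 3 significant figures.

1.62 m/s²

The horizontal push has components F cos 30° = 72.1 × 0.8660 = 62.439 N up the incline and F sin 30° = 72.1 × 0.5000 = 36.050 N pressing into the surface.
The normal force is therefore N = mg cos 30° + F sin 30° = 69.280 + 36.050 = 105.330 N, and kinetic friction down the slope is μN = 0.09 × 105.330 = 9.480 N.
Along the incline: F cos 30° − mg sin 30° − μN = ma, so 62.439 − 40.000 − 9.480 = 8 a, giving a = 1.6199 m/s².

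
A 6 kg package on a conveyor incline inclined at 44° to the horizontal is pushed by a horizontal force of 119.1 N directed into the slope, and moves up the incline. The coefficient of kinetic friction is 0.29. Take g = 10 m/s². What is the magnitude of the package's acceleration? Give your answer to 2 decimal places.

The horizontal push has components F cos 44° = 119.1 × 0.7193 = 85.669 N up the incline and F sin 44° = 119.1 × 0.6947 = 82.739 N pressing into the surface.
The normal force is therefore N = mg cos 44° + F sin 44° = 43.158 + 82.739 = 125.897 N, and kinetic friction down the slope is μN = 0.29 × 125.897 = 36.510 N.
Along the incline: F cos 44° − mg sin 44° − μN = ma, so 85.669 − 41.682 − 36.510 = 6 a, giving a = 1.2462 m/s².

1.25 m/s²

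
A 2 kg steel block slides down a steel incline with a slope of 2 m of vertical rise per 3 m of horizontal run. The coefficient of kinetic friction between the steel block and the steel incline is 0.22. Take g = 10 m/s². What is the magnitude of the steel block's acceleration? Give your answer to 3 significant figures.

Resolving the weight along the incline: the component pulling the steel block down the slope is mg sin 33.69° = 2 × 10 × 0.5547 = 11.094 N, and the normal force is N = mg cos 33.69° = 2 × 10 × 0.8321 = 16.642 N.
Kinetic friction acts up the slope with magnitude f = μN = 0.22 × 16.642 = 3.661 N.
Net force along the incline is 11.094 − 3.661 = 7.433 N, so a = 7.433 / 2 = 3.7165 m/s².

3.72 m/s²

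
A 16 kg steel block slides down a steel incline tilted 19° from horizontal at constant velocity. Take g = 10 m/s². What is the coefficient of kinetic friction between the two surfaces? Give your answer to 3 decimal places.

0.344

At constant velocity the net force along the incline is zero: mg sin 19° = μ mg cos 19°.
So μ = tan 19° = 0.3256 / 0.9455 = 0.3444.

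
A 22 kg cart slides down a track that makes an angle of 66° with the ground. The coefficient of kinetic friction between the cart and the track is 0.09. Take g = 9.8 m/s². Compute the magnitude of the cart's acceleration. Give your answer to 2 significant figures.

Resolving the weight along the incline: the component pulling the cart down the slope is mg sin 66° = 22 × 9.8 × 0.9135 = 196.951 N, and the normal force is N = mg cos 66° = 22 × 9.8 × 0.4067 = 87.685 N.
Kinetic friction acts up the slope with magnitude f = μN = 0.09 × 87.685 = 7.892 N.
Net force along the incline is 196.951 − 7.892 = 189.059 N, so a = 189.059 / 22 = 8.5936 m/s².

8.6 m/s²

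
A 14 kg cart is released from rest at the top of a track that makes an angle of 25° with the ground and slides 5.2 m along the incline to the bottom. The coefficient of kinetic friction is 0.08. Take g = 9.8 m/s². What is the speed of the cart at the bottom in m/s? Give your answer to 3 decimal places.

The weight component along the incline is mg sin 25° = 57.983 N and the normal force is N = mg cos 25° = 124.345 N.
Friction up the slope is f = μN = 0.08 × 124.345 = 9.948 N, so the net downslope force is 57.983 − 9.948 = 48.035 N and a = 48.035 / 14 = 3.4311 m/s².
Starting from rest over a distance of 5.2 m, v² = 2aL = 2 × 3.4311 × 5.2 = 35.6834, so v = 5.9736 m/s.

5.974 m/s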